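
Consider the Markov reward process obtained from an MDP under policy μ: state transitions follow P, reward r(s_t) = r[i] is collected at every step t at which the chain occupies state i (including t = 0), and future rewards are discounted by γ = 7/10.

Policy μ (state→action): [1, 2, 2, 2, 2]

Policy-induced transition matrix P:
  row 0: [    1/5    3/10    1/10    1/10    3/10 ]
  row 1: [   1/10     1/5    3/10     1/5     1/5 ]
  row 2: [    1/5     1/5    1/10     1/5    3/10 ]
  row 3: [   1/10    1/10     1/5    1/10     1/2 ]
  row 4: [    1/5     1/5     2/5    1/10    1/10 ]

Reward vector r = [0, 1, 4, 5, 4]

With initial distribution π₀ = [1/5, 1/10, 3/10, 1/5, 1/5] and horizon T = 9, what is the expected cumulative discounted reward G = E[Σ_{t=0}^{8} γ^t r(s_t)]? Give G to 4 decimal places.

G = 9.4069

t=0: π = [0.2000, 0.1000, 0.3000, 0.2000, 0.2000], E[r] = 3.1000, γ^t·E[r] = 3.100000, running G = 3.100000
t=1: π = [0.1700, 0.2000, 0.2000, 0.1400, 0.2900], E[r] = 2.8600, γ^t·E[r] = 2.002000, running G = 5.102000
t=2: π = [0.1660, 0.2030, 0.2410, 0.1400, 0.2500], E[r] = 2.8670, γ^t·E[r] = 1.404830, running G = 6.506830
t=3: π = [0.1657, 0.2026, 0.2296, 0.1444, 0.2577], E[r] = 2.8738, γ^t·E[r] = 0.985713, running G = 7.492543
t=4: π = [0.1653, 0.2021, 0.2323, 0.1432, 0.2571], E[r] = 2.8756, γ^t·E[r] = 0.690439, running G = 8.182982
t=5: π = [0.1655, 0.2022, 0.2319, 0.1434, 0.2570], E[r] = 2.8750, γ^t·E[r] = 0.483194, running G = 8.666176
t=6: π = [0.1654, 0.2022, 0.2319, 0.1434, 0.2571], E[r] = 2.8751, γ^t·E[r] = 0.338248, running G = 9.004424
t=7: π = [0.1654, 0.2022, 0.2319, 0.1434, 0.2570], E[r] = 2.8750, γ^t·E[r] = 0.236772, running G = 9.241196
t=8: π = [0.1654, 0.2022, 0.2319, 0.1434, 0.2571], E[r] = 2.8750, γ^t·E[r] = 0.165741, running G = 9.406937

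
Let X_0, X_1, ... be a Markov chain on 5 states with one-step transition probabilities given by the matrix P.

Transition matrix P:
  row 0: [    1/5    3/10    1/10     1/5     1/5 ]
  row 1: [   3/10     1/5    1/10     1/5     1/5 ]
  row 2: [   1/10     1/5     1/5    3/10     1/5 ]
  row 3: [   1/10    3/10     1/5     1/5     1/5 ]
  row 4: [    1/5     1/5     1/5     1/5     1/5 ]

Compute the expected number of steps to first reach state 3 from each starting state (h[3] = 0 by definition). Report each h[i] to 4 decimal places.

First-step conditioning: h[3] = 0; for i ≠ 3, h[i] = 1 + Σ_k P[i][k]·h[k].
  h[0] = 1 + 1/5·h[0] + 3/10·h[1] + 1/10·h[2] + 1/5·h[4]
  h[1] = 1 + 3/10·h[0] + 1/5·h[1] + 1/10·h[2] + 1/5·h[4]
  h[2] = 1 + 1/10·h[0] + 1/5·h[1] + 1/5·h[2] + 1/5·h[4]
  h[4] = 1 + 1/5·h[0] + 1/5·h[1] + 1/5·h[2] + 1/5·h[4]
Solving the 4×4 linear system over states ≠ 3 gives exactly h = [75/16, 75/16, 25/6, 0, 445/96] (h[3] = 0 is the target).

h = [4.6875, 4.6875, 4.1667, 0.0000, 4.6354]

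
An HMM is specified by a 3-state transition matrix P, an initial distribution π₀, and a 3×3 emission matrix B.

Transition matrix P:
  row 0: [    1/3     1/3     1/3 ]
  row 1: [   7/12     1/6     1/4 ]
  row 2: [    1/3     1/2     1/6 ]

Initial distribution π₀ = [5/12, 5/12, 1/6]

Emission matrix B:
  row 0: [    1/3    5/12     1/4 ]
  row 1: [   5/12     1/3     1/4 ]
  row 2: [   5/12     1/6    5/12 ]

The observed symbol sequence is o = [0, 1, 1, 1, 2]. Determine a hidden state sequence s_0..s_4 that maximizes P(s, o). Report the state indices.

path = [1, 0, 1, 0, 2]

t=0: δ = [1.389e-01, 1.736e-01, 6.944e-02]  (obs o_0=0)
t=1: δ = [4.220e-02, 1.543e-02, 7.716e-03]  ψ = [1, 0, 0]  (obs o_1=1)
t=2: δ = [5.861e-03, 4.689e-03, 2.344e-03]  ψ = [0, 0, 0]  (obs o_2=1)
t=3: δ = [1.140e-03, 6.512e-04, 3.256e-04]  ψ = [1, 0, 0]  (obs o_3=1)
t=4: δ = [9.497e-05, 9.497e-05, 1.583e-04]  ψ = [0, 0, 0]  (obs o_4=2)
backtrack: best end state = 2; path = [1, 0, 1, 0, 2]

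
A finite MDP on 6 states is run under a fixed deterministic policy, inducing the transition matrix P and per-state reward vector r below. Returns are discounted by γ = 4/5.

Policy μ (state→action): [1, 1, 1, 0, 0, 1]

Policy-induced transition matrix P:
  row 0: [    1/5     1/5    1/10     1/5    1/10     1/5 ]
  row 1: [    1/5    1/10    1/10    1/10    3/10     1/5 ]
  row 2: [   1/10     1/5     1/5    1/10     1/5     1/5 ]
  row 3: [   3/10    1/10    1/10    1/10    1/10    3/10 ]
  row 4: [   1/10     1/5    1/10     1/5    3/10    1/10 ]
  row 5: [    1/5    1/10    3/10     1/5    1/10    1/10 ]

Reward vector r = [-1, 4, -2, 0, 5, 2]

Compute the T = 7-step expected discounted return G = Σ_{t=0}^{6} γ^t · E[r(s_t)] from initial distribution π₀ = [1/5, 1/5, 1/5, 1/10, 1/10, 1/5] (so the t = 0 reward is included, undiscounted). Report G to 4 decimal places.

G = 5.1788

t=0: π = [0.2000, 0.2000, 0.2000, 0.1000, 0.1000, 0.2000], E[r] = 1.1000, γ^t·E[r] = 1.100000, running G = 1.100000
t=1: π = [0.1800, 0.1500, 0.1600, 0.1500, 0.1800, 0.1800], E[r] = 1.3600, γ^t·E[r] = 1.088000, running G = 2.188000
t=2: π = [0.1810, 0.1520, 0.1520, 0.1540, 0.1820, 0.1790], E[r] = 1.3910, γ^t·E[r] = 0.890240, running G = 3.078240
t=3: π = [0.1820, 0.1515, 0.1510, 0.1542, 0.1820, 0.1793], E[r] = 1.3906, γ^t·E[r] = 0.711987, running G = 3.790227
t=4: π = [0.1821, 0.1515, 0.1510, 0.1543, 0.1818, 0.1793], E[r] = 1.3895, γ^t·E[r] = 0.569156, running G = 4.359383
t=5: π = [0.1822, 0.1515, 0.1510, 0.1543, 0.1818, 0.1793], E[r] = 1.3893, γ^t·E[r] = 0.455251, running G = 4.814634
t=6: π = [0.1822, 0.1515, 0.1510, 0.1543, 0.1817, 0.1793], E[r] = 1.3892, γ^t·E[r] = 0.364179, running G = 5.178813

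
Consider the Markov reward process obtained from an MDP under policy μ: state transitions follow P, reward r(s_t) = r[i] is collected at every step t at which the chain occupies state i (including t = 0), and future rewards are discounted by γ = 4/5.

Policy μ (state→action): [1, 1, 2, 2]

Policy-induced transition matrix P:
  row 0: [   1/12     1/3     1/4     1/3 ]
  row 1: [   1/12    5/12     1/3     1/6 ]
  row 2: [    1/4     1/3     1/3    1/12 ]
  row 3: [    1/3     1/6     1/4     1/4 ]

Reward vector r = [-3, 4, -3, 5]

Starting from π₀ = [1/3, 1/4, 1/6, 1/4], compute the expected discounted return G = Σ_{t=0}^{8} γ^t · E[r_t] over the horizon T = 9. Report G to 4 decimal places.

G = 3.5851

t=0: π = [0.3333, 0.2500, 0.1667, 0.2500], E[r] = 0.7500, γ^t·E[r] = 0.750000, running G = 0.750000
t=1: π = [0.1736, 0.3125, 0.2847, 0.2292], E[r] = 1.0208, γ^t·E[r] = 0.816667, running G = 1.566667
t=2: π = [0.1881, 0.3212, 0.2998, 0.1910], E[r] = 0.7760, γ^t·E[r] = 0.496667, running G = 2.063333
t=3: π = [0.1810, 0.3283, 0.3017, 0.1889], E[r] = 0.8095, γ^t·E[r] = 0.414444, running G = 2.477778
t=4: π = [0.1809, 0.3292, 0.3025, 0.1874], E[r] = 0.8039, γ^t·E[r] = 0.329279, running G = 2.807057
t=5: π = [0.1806, 0.3295, 0.3026, 0.1872], E[r] = 0.8045, γ^t·E[r] = 0.263605, running G = 3.070662
t=6: π = [0.1806, 0.3296, 0.3027, 0.1872], E[r] = 0.8043, γ^t·E[r] = 0.210851, running G = 3.281513
t=7: π = [0.1806, 0.3296, 0.3027, 0.1871], E[r] = 0.8043, γ^t·E[r] = 0.168682, running G = 3.450195
t=8: π = [0.1806, 0.3296, 0.3027, 0.1871], E[r] = 0.8043, γ^t·E[r] = 0.134945, running G = 3.585140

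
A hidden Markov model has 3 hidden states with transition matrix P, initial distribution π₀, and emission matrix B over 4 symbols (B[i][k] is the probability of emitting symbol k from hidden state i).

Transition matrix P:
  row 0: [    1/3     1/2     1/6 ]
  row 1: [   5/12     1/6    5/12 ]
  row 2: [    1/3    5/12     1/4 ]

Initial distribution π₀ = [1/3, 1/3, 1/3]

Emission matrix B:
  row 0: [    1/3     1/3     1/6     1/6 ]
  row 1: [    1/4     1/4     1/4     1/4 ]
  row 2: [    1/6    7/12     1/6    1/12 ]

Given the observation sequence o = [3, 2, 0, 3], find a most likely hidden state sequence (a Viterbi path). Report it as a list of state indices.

t=0: δ = [5.556e-02, 8.333e-02, 2.778e-02]  (obs o_0=3)
t=1: δ = [5.787e-03, 6.944e-03, 5.787e-03]  ψ = [1, 0, 1]  (obs o_1=2)
t=2: δ = [9.645e-04, 7.234e-04, 4.823e-04]  ψ = [1, 0, 1]  (obs o_2=0)
t=3: δ = [5.358e-05, 1.206e-04, 2.512e-05]  ψ = [0, 0, 1]  (obs o_3=3)
backtrack: best end state = 1; path = [0, 1, 0, 1]

path = [0, 1, 0, 1]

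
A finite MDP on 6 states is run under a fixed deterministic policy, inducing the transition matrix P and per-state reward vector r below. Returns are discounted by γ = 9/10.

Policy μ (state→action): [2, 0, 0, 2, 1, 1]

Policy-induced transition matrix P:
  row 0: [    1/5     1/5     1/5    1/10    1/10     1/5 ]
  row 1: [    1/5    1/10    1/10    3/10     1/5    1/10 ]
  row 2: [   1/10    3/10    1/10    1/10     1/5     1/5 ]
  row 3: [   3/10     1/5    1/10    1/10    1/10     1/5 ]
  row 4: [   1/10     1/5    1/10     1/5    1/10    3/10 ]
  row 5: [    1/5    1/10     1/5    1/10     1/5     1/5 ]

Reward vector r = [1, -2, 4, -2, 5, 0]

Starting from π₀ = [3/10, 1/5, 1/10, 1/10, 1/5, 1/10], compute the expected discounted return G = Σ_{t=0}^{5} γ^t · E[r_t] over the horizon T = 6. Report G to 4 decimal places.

t=0: π = [0.3000, 0.2000, 0.1000, 0.1000, 0.2000, 0.1000], E[r] = 1.1000, γ^t·E[r] = 1.100000, running G = 1.100000
t=1: π = [0.1800, 0.1800, 0.1400, 0.1600, 0.1400, 0.2000], E[r] = 0.7600, γ^t·E[r] = 0.684000, running G = 1.784000
t=2: π = [0.1880, 0.1760, 0.1380, 0.1500, 0.1520, 0.1960], E[r] = 0.8480, γ^t·E[r] = 0.686880, running G = 2.470880
t=3: π = [0.1860, 0.1766, 0.1384, 0.1504, 0.1510, 0.1976], E[r] = 0.8406, γ^t·E[r] = 0.612797, running G = 3.083677
t=4: π = [0.1861, 0.1764, 0.1384, 0.1504, 0.1513, 0.1974], E[r] = 0.8422, γ^t·E[r] = 0.552541, running G = 3.636219
t=5: π = [0.1861, 0.1765, 0.1384, 0.1504, 0.1512, 0.1975], E[r] = 0.8419, γ^t·E[r] = 0.497125, running G = 4.133344

G = 4.1333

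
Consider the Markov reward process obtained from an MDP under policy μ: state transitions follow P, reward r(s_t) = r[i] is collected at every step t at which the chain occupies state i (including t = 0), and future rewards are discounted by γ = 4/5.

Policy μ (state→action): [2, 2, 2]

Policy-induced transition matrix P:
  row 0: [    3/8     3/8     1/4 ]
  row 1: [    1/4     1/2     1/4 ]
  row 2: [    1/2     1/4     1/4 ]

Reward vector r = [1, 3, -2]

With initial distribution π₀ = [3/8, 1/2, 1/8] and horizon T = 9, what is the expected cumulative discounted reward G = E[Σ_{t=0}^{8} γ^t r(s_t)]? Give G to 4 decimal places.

G = 5.1244

t=0: π = [0.3750, 0.5000, 0.1250], E[r] = 1.6250, γ^t·E[r] = 1.625000, running G = 1.625000
t=1: π = [0.3281, 0.4219, 0.2500], E[r] = 1.0938, γ^t·E[r] = 0.875000, running G = 2.500000
t=2: π = [0.3535, 0.3965, 0.2500], E[r] = 1.0430, γ^t·E[r] = 0.667500, running G = 3.167500
t=3: π = [0.3567, 0.3933, 0.2500], E[r] = 1.0366, γ^t·E[r] = 0.530750, running G = 3.698250
t=4: π = [0.3571, 0.3929, 0.2500], E[r] = 1.0358, γ^t·E[r] = 0.424275, running G = 4.122525
t=5: π = [0.3571, 0.3929, 0.2500], E[r] = 1.0357, γ^t·E[r] = 0.339388, running G = 4.461913
t=6: π = [0.3571, 0.3929, 0.2500], E[r] = 1.0357, γ^t·E[r] = 0.271507, running G = 4.733419
t=7: π = [0.3571, 0.3929, 0.2500], E[r] = 1.0357, γ^t·E[r] = 0.217205, running G = 4.950624
t=8: π = [0.3571, 0.3929, 0.2500], E[r] = 1.0357, γ^t·E[r] = 0.173764, running G = 5.124388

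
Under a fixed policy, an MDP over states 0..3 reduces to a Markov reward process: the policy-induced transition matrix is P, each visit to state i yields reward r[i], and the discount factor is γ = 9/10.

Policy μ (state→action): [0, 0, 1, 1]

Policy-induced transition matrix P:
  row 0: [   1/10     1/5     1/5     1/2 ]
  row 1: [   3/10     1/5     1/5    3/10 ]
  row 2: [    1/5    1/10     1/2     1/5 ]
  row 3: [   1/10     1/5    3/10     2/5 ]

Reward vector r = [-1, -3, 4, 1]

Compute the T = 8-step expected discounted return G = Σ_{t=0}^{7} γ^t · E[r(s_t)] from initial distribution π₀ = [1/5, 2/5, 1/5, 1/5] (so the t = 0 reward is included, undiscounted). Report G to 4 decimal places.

G = 3.9790

t=0: π = [0.2000, 0.4000, 0.2000, 0.2000], E[r] = -0.4000, γ^t·E[r] = -0.400000, running G = -0.400000
t=1: π = [0.2000, 0.1800, 0.2800, 0.3400], E[r] = 0.7200, γ^t·E[r] = 0.648000, running G = 0.248000
t=2: π = [0.1640, 0.1720, 0.3180, 0.3460], E[r] = 0.9380, γ^t·E[r] = 0.759780, running G = 1.007780
t=3: π = [0.1662, 0.1682, 0.3300, 0.3356], E[r] = 0.9848, γ^t·E[r] = 0.717919, running G = 1.725699
t=4: π = [0.1666, 0.1670, 0.3326, 0.3338], E[r] = 0.9964, γ^t·E[r] = 0.653738, running G = 2.379437
t=5: π = [0.1667, 0.1667, 0.3331, 0.3335], E[r] = 0.9992, γ^t·E[r] = 0.589992, running G = 2.969429
t=6: π = [0.1667, 0.1667, 0.3333, 0.3334], E[r] = 0.9998, γ^t·E[r] = 0.531335, running G = 3.500764
t=7: π = [0.1667, 0.1667, 0.3333, 0.3333], E[r] = 1.0000, γ^t·E[r] = 0.478274, running G = 3.979038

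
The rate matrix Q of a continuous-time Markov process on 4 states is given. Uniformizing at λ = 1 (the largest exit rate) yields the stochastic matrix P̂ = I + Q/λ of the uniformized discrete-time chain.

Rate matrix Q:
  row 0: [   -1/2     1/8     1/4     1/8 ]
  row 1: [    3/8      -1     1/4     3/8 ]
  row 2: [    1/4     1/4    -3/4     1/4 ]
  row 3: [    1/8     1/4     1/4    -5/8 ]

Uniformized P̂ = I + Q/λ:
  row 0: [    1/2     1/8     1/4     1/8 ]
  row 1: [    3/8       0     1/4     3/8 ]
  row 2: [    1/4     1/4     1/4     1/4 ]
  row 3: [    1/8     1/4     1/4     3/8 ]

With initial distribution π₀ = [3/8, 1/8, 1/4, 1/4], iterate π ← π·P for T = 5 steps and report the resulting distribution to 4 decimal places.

π = [0.3174, 0.1682, 0.2500, 0.2643]

t=0: π = [0.3750, 0.1250, 0.2500, 0.2500]
t=1: π = [0.3281, 0.1719, 0.2500, 0.2500]
t=2: π = [0.3223, 0.1660, 0.2500, 0.2617]
t=3: π = [0.3186, 0.1682, 0.2500, 0.2632]
t=4: π = [0.3178, 0.1681, 0.2500, 0.2641]
t=5: π = [0.3174, 0.1682, 0.2500, 0.2643]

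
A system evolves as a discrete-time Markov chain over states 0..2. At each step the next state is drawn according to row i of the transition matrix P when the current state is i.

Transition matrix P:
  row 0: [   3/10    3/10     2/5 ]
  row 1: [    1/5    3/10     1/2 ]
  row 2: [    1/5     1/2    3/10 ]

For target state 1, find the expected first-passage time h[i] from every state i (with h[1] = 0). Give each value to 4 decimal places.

First-step conditioning: h[1] = 0; for i ≠ 1, h[i] = 1 + Σ_k P[i][k]·h[k].
  h[0] = 1 + 3/10·h[0] + 2/5·h[2]
  h[2] = 1 + 1/5·h[0] + 3/10·h[2]
Solving the 2×2 linear system over states ≠ 1 gives exactly h = [110/41, 0, 90/41] (h[1] = 0 is the target).

h = [2.6829, 0.0000, 2.1951]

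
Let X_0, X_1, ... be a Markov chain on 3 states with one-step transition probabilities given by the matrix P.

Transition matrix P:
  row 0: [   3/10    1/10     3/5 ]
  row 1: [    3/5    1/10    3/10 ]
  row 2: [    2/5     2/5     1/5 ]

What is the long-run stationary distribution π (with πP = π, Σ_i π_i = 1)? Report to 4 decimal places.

Balance equations π_j = Σ_i π_i·P[i][j]:
  π_0 = 3/10·π_0 + 3/5·π_1 + 2/5·π_2
  π_1 = 1/10·π_0 + 1/10·π_1 + 2/5·π_2
  normalize: π_0 + π_1 + π_2 = 1
Solving the linear system gives exactly π = [60/149, 32/149, 57/149].

π = [0.4027, 0.2148, 0.3826]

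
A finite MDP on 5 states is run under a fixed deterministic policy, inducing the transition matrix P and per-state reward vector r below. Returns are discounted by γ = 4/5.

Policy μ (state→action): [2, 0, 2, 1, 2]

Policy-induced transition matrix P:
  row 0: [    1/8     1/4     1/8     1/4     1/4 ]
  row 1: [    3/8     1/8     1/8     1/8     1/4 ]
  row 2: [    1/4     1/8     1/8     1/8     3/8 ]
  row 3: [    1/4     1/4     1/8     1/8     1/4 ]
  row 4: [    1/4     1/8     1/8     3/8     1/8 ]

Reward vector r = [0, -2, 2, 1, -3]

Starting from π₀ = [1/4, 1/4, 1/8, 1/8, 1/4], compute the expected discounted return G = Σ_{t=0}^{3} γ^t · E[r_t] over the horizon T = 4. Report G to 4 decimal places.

t=0: π = [0.2500, 0.2500, 0.1250, 0.1250, 0.2500], E[r] = -0.8750, γ^t·E[r] = -0.875000, running G = -0.875000
t=1: π = [0.2500, 0.1719, 0.1250, 0.2188, 0.2344], E[r] = -0.5781, γ^t·E[r] = -0.462500, running G = -1.337500
t=2: π = [0.2402, 0.1836, 0.1250, 0.2148, 0.2363], E[r] = -0.6113, γ^t·E[r] = -0.391250, running G = -1.728750
t=3: π = [0.2429, 0.1819, 0.1250, 0.2141, 0.2361], E[r] = -0.6079, γ^t·E[r] = -0.311250, running G = -2.040000

G = -2.0400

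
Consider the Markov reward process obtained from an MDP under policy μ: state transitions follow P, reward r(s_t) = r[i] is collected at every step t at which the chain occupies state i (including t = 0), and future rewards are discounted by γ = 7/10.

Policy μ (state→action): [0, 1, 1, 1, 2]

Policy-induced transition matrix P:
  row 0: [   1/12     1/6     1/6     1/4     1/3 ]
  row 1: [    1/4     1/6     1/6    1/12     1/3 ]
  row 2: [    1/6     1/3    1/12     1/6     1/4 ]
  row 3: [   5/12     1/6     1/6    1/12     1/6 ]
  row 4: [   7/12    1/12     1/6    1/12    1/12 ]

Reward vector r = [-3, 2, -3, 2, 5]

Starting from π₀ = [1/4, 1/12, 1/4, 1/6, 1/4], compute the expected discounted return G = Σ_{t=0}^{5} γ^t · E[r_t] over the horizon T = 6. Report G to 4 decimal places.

G = 1.1746

t=0: π = [0.2500, 0.0833, 0.2500, 0.1667, 0.2500], E[r] = 0.2500, γ^t·E[r] = 0.250000, running G = 0.250000
t=1: π = [0.2986, 0.1875, 0.1458, 0.1458, 0.2222], E[r] = 0.4444, γ^t·E[r] = 0.311111, running G = 0.561111
t=2: π = [0.2865, 0.1725, 0.1545, 0.1453, 0.2413], E[r] = 0.5191, γ^t·E[r] = 0.254358, running G = 0.815469
t=3: π = [0.2940, 0.1723, 0.1538, 0.1440, 0.2359], E[r] = 0.4687, γ^t·E[r] = 0.160748, running G = 0.976217
t=4: π = [0.2908, 0.1726, 0.1539, 0.1452, 0.2375], E[r] = 0.4893, γ^t·E[r] = 0.117488, running G = 1.093705
t=5: π = [0.2921, 0.1725, 0.1538, 0.1446, 0.2369], E[r] = 0.4811, γ^t·E[r] = 0.080866, running G = 1.174572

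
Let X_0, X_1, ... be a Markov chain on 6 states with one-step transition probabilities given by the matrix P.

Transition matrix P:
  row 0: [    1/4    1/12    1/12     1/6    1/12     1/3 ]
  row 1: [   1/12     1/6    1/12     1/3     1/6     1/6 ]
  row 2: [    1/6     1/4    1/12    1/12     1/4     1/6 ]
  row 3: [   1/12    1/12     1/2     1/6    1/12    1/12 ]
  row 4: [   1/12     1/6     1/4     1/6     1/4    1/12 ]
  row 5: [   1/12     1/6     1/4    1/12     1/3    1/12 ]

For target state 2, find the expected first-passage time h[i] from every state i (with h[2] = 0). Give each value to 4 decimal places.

First-step conditioning: h[2] = 0; for i ≠ 2, h[i] = 1 + Σ_k P[i][k]·h[k].
  h[0] = 1 + 1/4·h[0] + 1/12·h[1] + 1/6·h[3] + 1/12·h[4] + 1/3·h[5]
  h[1] = 1 + 1/12·h[0] + 1/6·h[1] + 1/3·h[3] + 1/6·h[4] + 1/6·h[5]
  h[3] = 1 + 1/12·h[0] + 1/12·h[1] + 1/6·h[3] + 1/12·h[4] + 1/12·h[5]
  h[4] = 1 + 1/12·h[0] + 1/6·h[1] + 1/6·h[3] + 1/4·h[4] + 1/12·h[5]
  h[5] = 1 + 1/12·h[0] + 1/6·h[1] + 1/12·h[3] + 1/3·h[4] + 1/12·h[5]
Solving the 5×5 linear system over states ≠ 2 gives exactly h = [83628/17831, 78800/17831, 0, 51800/17831, 70040/17831, 71560/17831] (h[2] = 0 is the target).

h = [4.6900, 4.4193, 0.0000, 2.9051, 3.9280, 4.0132]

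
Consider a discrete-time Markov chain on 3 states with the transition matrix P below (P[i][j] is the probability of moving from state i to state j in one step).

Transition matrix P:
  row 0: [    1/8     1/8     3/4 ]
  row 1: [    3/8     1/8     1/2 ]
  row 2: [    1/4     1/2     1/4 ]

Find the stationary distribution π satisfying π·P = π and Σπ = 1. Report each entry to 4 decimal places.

Balance equations π_j = Σ_i π_i·P[i][j]:
  π_0 = 1/8·π_0 + 3/8·π_1 + 1/4·π_2
  π_1 = 1/8·π_0 + 1/8·π_1 + 1/2·π_2
  normalize: π_0 + π_1 + π_2 = 1
Solving the linear system gives exactly π = [13/51, 5/17, 23/51].

π = [0.2549, 0.2941, 0.4510]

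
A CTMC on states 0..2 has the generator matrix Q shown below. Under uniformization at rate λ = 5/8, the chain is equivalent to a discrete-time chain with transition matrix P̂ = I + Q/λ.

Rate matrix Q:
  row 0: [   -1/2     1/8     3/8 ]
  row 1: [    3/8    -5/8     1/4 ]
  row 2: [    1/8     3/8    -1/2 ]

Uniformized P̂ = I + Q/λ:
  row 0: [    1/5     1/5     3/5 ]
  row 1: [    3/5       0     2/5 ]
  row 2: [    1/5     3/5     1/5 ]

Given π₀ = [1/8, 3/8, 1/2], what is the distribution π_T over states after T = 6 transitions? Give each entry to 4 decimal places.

t=0: π = [0.1250, 0.3750, 0.5000]
t=1: π = [0.3500, 0.3250, 0.3250]
t=2: π = [0.3300, 0.2650, 0.4050]
t=3: π = [0.3060, 0.3090, 0.3850]
t=4: π = [0.3236, 0.2922, 0.3842]
t=5: π = [0.3169, 0.2952, 0.3879]
t=6: π = [0.3181, 0.2961, 0.3858]

π = [0.3181, 0.2961, 0.3858]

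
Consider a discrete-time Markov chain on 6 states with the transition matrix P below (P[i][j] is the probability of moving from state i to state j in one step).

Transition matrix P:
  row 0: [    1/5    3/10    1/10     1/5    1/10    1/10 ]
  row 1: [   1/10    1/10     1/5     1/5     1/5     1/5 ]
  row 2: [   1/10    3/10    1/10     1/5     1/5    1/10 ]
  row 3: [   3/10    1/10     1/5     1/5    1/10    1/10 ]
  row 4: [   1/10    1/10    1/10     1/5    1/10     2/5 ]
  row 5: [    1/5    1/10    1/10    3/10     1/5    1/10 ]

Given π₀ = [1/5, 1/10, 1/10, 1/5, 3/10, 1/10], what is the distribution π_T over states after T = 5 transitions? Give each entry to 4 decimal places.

t=0: π = [0.2000, 0.1000, 0.1000, 0.2000, 0.3000, 0.1000]
t=1: π = [0.1700, 0.1600, 0.1300, 0.2100, 0.1300, 0.2000]
t=2: π = [0.1790, 0.1600, 0.1370, 0.2200, 0.1490, 0.1550]
t=3: π = [0.1774, 0.1632, 0.1380, 0.2155, 0.1452, 0.1607]
t=4: π = [0.1769, 0.1631, 0.1379, 0.2161, 0.1462, 0.1599]
t=5: π = [0.1769, 0.1630, 0.1379, 0.2160, 0.1461, 0.1602]

π = [0.1769, 0.1630, 0.1379, 0.2160, 0.1461, 0.1602]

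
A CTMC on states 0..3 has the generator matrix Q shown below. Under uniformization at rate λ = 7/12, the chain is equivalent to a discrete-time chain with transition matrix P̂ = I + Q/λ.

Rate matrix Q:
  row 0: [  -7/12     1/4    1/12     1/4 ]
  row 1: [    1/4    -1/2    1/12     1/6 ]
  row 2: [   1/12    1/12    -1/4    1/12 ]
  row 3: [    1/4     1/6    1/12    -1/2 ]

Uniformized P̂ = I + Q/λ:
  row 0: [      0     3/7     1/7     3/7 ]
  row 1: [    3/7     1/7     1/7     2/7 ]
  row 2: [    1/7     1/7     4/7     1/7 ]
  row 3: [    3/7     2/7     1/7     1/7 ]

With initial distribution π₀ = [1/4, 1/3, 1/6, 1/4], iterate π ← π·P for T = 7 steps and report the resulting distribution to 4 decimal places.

t=0: π = [0.2500, 0.3333, 0.1667, 0.2500]
t=1: π = [0.2738, 0.2500, 0.2143, 0.2619]
t=2: π = [0.2500, 0.2585, 0.2347, 0.2568]
t=3: π = [0.2544, 0.2510, 0.2434, 0.2512]
t=4: π = [0.2500, 0.2514, 0.2472, 0.2514]
t=5: π = [0.2508, 0.2502, 0.2488, 0.2502]
t=6: π = [0.2500, 0.2503, 0.2495, 0.2503]
t=7: π = [0.2501, 0.2500, 0.2498, 0.2500]

π = [0.2501, 0.2500, 0.2498, 0.2500]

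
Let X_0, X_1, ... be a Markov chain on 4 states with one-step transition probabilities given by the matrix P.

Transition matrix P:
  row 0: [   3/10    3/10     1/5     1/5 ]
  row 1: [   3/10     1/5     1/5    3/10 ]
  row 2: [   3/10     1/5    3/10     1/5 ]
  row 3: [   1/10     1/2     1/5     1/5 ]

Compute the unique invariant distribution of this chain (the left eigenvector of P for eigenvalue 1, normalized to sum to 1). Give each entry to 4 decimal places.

Balance equations π_j = Σ_i π_i·P[i][j]:
  π_0 = 3/10·π_0 + 3/10·π_1 + 3/10·π_2 + 1/10·π_3
  π_1 = 3/10·π_0 + 1/5·π_1 + 1/5·π_2 + 1/2·π_3
  π_2 = 1/5·π_0 + 1/5·π_1 + 3/10·π_2 + 1/5·π_3
  normalize: π_0 + π_1 + π_2 + π_3 = 1
Solving the linear system gives exactly π = [247/972, 143/486, 2/9, 223/972].

π = [0.2541, 0.2942, 0.2222, 0.2294]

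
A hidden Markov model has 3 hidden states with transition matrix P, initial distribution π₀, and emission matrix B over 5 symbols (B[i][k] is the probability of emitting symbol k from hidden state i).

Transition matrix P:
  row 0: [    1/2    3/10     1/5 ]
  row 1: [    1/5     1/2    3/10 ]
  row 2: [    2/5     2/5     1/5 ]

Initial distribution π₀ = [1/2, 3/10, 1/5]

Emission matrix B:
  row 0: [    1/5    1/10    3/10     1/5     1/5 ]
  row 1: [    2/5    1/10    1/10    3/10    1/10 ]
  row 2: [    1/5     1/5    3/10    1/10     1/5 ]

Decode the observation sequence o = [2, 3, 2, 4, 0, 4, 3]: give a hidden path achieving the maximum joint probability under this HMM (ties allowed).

t=0: δ = [1.500e-01, 3.000e-02, 6.000e-02]  (obs o_0=2)
t=1: δ = [1.500e-02, 1.350e-02, 3.000e-03]  ψ = [0, 0, 0]  (obs o_1=3)
t=2: δ = [2.250e-03, 6.750e-04, 1.215e-03]  ψ = [0, 1, 1]  (obs o_2=2)
t=3: δ = [2.250e-04, 6.750e-05, 9.000e-05]  ψ = [0, 0, 0]  (obs o_3=4)
t=4: δ = [2.250e-05, 2.700e-05, 9.000e-06]  ψ = [0, 0, 0]  (obs o_4=0)
t=5: δ = [2.250e-06, 1.350e-06, 1.620e-06]  ψ = [0, 1, 1]  (obs o_5=4)
t=6: δ = [2.250e-07, 2.025e-07, 4.500e-08]  ψ = [0, 0, 0]  (obs o_6=3)
backtrack: best end state = 0; path = [0, 0, 0, 0, 0, 0, 0]

path = [0, 0, 0, 0, 0, 0, 0]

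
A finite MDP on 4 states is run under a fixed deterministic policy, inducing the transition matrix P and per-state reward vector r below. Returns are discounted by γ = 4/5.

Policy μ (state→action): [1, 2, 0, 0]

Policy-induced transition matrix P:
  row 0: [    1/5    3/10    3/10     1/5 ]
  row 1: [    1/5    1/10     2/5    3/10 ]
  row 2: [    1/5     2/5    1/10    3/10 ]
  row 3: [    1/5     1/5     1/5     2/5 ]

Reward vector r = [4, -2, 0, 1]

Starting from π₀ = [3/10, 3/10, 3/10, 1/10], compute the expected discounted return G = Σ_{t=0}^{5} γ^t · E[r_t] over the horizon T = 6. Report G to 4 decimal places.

t=0: π = [0.3000, 0.3000, 0.3000, 0.1000], E[r] = 0.7000, γ^t·E[r] = 0.700000, running G = 0.700000
t=1: π = [0.2000, 0.2600, 0.2600, 0.2800], E[r] = 0.5600, γ^t·E[r] = 0.448000, running G = 1.148000
t=2: π = [0.2000, 0.2460, 0.2460, 0.3080], E[r] = 0.6160, γ^t·E[r] = 0.394240, running G = 1.542240
t=3: π = [0.2000, 0.2446, 0.2446, 0.3108], E[r] = 0.6216, γ^t·E[r] = 0.318259, running G = 1.860499
t=4: π = [0.2000, 0.2445, 0.2445, 0.3111], E[r] = 0.6222, γ^t·E[r] = 0.254837, running G = 2.115336
t=5: π = [0.2000, 0.2444, 0.2444, 0.3111], E[r] = 0.6222, γ^t·E[r] = 0.203888, running G = 2.319224

G = 2.3192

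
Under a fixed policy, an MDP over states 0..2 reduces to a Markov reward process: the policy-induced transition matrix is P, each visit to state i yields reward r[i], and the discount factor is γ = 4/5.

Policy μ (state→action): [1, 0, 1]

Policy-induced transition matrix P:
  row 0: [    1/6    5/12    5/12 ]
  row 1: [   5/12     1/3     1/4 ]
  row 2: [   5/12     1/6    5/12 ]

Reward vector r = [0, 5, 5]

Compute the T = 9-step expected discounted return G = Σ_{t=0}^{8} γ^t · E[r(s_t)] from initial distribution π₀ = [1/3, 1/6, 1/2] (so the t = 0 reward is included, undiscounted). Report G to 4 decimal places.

G = 14.4297

t=0: π = [0.3333, 0.1667, 0.5000], E[r] = 3.3333, γ^t·E[r] = 3.333333, running G = 3.333333
t=1: π = [0.3333, 0.2778, 0.3889], E[r] = 3.3333, γ^t·E[r] = 2.666667, running G = 6.000000
t=2: π = [0.3333, 0.2963, 0.3704], E[r] = 3.3333, γ^t·E[r] = 2.133333, running G = 8.133333
t=3: π = [0.3333, 0.2994, 0.3673], E[r] = 3.3333, γ^t·E[r] = 1.706667, running G = 9.840000
t=4: π = [0.3333, 0.2999, 0.3668], E[r] = 3.3333, γ^t·E[r] = 1.365333, running G = 11.205333
t=5: π = [0.3333, 0.3000, 0.3667], E[r] = 3.3333, γ^t·E[r] = 1.092267, running G = 12.297600
t=6: π = [0.3333, 0.3000, 0.3667], E[r] = 3.3333, γ^t·E[r] = 0.873813, running G = 13.171413
t=7: π = [0.3333, 0.3000, 0.3667], E[r] = 3.3333, γ^t·E[r] = 0.699051, running G = 13.870464
t=8: π = [0.3333, 0.3000, 0.3667], E[r] = 3.3333, γ^t·E[r] = 0.559241, running G = 14.429705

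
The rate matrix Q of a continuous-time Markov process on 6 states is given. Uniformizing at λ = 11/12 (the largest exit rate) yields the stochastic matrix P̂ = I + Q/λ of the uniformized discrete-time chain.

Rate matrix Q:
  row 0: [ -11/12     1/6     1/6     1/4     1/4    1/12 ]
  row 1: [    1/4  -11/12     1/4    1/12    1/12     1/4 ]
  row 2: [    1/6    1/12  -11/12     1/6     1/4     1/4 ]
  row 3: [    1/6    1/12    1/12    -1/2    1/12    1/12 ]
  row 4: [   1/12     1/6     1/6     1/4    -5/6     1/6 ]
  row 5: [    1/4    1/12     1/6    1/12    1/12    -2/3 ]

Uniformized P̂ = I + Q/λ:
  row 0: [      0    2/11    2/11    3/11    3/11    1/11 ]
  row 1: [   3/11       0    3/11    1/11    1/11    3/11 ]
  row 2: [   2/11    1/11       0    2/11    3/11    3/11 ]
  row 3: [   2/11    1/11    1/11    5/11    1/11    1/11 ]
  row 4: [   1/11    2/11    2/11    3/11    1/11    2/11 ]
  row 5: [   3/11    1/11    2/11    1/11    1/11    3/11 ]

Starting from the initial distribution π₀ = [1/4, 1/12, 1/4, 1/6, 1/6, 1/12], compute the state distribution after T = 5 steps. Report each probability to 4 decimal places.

t=0: π = [0.2500, 0.0833, 0.2500, 0.1667, 0.1667, 0.0833]
t=1: π = [0.1364, 0.1212, 0.1288, 0.2500, 0.1818, 0.1818]
t=2: π = [0.1680, 0.1088, 0.1467, 0.2514, 0.1391, 0.1860]
t=3: π = [0.1654, 0.1089, 0.1422, 0.2515, 0.1481, 0.1838]
t=4: π = [0.1649, 0.1095, 0.1430, 0.2523, 0.1468, 0.1835]
t=5: π = [0.1651, 0.1093, 0.1428, 0.2523, 0.1469, 0.1835]

π = [0.1651, 0.1093, 0.1428, 0.2523, 0.1469, 0.1835]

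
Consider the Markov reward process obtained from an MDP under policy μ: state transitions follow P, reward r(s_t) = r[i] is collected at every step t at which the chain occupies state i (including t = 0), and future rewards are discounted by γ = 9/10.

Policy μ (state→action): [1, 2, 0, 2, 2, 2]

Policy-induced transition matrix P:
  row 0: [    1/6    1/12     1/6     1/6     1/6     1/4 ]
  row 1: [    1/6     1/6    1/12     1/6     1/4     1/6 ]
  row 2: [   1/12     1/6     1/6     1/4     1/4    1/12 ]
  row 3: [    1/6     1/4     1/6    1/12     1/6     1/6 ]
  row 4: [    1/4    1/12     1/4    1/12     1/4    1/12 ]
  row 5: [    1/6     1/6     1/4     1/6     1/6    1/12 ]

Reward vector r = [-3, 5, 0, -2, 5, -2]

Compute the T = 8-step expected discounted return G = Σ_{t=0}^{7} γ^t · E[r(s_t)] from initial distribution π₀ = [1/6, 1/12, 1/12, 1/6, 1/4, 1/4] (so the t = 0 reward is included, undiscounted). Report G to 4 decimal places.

G = 3.6287

t=0: π = [0.1667, 0.0833, 0.0833, 0.1667, 0.2500, 0.2500], E[r] = 0.3333, γ^t·E[r] = 0.333333, running G = 0.333333
t=1: π = [0.1806, 0.1458, 0.2014, 0.1389, 0.2014, 0.1319], E[r] = 0.6528, γ^t·E[r] = 0.587500, running G = 0.920833
t=2: π = [0.1667, 0.1464, 0.1823, 0.1551, 0.2124, 0.1372], E[r] = 0.7095, γ^t·E[r] = 0.574688, running G = 1.495521
t=3: π = [0.1692, 0.1480, 0.1836, 0.1512, 0.2118, 0.1362], E[r] = 0.7163, γ^t·E[r] = 0.522211, running G = 2.017732
t=4: π = [0.1690, 0.1475, 0.1833, 0.1517, 0.2119, 0.1365], E[r] = 0.7140, γ^t·E[r] = 0.468424, running G = 2.486155
t=5: π = [0.1691, 0.1476, 0.1834, 0.1516, 0.2119, 0.1364], E[r] = 0.7140, γ^t·E[r] = 0.421614, running G = 2.907770
t=6: π = [0.1690, 0.1476, 0.1834, 0.1517, 0.2119, 0.1364], E[r] = 0.7140, γ^t·E[r] = 0.379447, running G = 3.287217
t=7: π = [0.1690, 0.1476, 0.1834, 0.1517, 0.2119, 0.1364], E[r] = 0.7140, γ^t·E[r] = 0.341506, running G = 3.628723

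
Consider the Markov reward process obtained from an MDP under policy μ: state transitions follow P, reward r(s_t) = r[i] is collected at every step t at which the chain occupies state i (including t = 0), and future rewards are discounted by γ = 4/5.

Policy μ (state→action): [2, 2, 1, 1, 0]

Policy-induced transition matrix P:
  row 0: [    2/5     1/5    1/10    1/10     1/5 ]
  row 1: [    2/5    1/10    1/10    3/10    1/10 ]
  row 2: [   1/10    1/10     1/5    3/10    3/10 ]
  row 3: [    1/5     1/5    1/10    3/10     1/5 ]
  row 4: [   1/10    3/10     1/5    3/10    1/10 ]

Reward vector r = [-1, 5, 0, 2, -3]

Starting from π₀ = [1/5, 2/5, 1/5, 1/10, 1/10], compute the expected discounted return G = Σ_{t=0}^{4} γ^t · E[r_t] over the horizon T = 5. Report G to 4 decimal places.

G = 3.0674

t=0: π = [0.2000, 0.4000, 0.2000, 0.1000, 0.1000], E[r] = 1.7000, γ^t·E[r] = 1.700000, running G = 1.700000
t=1: π = [0.2900, 0.1500, 0.1300, 0.2600, 0.1700], E[r] = 0.4700, γ^t·E[r] = 0.376000, running G = 2.076000
t=2: π = [0.2580, 0.1890, 0.1300, 0.2420, 0.1810], E[r] = 0.6280, γ^t·E[r] = 0.401920, running G = 2.477920
t=3: π = [0.2583, 0.1862, 0.1311, 0.2484, 0.1760], E[r] = 0.6415, γ^t·E[r] = 0.328448, running G = 2.806368
t=4: π = [0.2582, 0.1859, 0.1307, 0.2483, 0.1769], E[r] = 0.6372, γ^t·E[r] = 0.260985, running G = 3.067353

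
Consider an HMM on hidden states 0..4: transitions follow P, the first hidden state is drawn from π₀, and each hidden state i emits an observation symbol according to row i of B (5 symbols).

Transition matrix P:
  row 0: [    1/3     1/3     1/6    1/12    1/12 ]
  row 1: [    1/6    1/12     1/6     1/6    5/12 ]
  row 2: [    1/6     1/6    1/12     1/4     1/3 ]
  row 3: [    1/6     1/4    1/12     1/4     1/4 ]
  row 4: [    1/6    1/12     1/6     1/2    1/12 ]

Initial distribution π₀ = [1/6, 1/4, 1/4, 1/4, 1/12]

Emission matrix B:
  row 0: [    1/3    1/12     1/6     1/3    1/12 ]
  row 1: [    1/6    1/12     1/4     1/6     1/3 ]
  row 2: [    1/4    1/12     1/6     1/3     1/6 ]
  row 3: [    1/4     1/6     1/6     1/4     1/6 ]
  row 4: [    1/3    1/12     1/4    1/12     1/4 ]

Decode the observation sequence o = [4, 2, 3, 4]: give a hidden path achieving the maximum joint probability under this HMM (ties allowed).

path = [1, 4, 3, 1]

t=0: δ = [1.389e-02, 8.333e-02, 4.167e-02, 4.167e-02, 2.083e-02]  (obs o_0=4)
t=1: δ = [2.315e-03, 2.604e-03, 2.315e-03, 2.315e-03, 8.681e-03]  ψ = [1, 3, 1, 1, 1]  (obs o_1=2)
t=2: δ = [4.823e-04, 1.286e-04, 4.823e-04, 1.085e-03, 9.042e-05]  ψ = [4, 0, 4, 4, 1]  (obs o_2=3)
t=3: δ = [1.507e-05, 9.042e-05, 1.507e-05, 4.521e-05, 6.782e-05]  ψ = [3, 3, 3, 3, 3]  (obs o_3=4)
backtrack: best end state = 1; path = [1, 4, 3, 1]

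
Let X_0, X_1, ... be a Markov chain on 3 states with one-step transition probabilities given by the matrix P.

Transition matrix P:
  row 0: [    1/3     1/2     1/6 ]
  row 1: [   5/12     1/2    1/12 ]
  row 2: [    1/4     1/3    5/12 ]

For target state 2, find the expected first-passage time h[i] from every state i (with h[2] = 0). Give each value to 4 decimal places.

h = [8.0000, 8.6667, 0.0000]

First-step conditioning: h[2] = 0; for i ≠ 2, h[i] = 1 + Σ_k P[i][k]·h[k].
  h[0] = 1 + 1/3·h[0] + 1/2·h[1]
  h[1] = 1 + 5/12·h[0] + 1/2·h[1]
Solving the 2×2 linear system over states ≠ 2 gives exactly h = [8, 26/3, 0] (h[2] = 0 is the target).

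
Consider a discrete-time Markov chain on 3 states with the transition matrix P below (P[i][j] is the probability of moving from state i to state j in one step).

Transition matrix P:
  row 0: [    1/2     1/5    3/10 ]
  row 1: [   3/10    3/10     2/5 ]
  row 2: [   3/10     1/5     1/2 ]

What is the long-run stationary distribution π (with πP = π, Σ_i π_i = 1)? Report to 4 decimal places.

Balance equations π_j = Σ_i π_i·P[i][j]:
  π_0 = 1/2·π_0 + 3/10·π_1 + 3/10·π_2
  π_1 = 1/5·π_0 + 3/10·π_1 + 1/5·π_2
  normalize: π_0 + π_1 + π_2 = 1
Solving the linear system gives exactly π = [3/8, 2/9, 29/72].

π = [0.3750, 0.2222, 0.4028]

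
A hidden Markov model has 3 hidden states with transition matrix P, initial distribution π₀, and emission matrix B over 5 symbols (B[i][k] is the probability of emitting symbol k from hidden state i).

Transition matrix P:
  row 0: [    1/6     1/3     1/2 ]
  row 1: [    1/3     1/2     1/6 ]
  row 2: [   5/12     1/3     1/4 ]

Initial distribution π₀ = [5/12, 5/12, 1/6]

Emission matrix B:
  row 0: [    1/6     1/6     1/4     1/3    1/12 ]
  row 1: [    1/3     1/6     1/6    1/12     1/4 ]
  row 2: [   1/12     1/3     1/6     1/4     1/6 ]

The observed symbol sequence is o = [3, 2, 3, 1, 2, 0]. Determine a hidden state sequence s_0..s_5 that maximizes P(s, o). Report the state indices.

path = [0, 2, 0, 2, 0, 1]

t=0: δ = [1.389e-01, 3.472e-02, 4.167e-02]  (obs o_0=3)
t=1: δ = [5.787e-03, 7.716e-03, 1.157e-02]  ψ = [0, 0, 0]  (obs o_1=2)
t=2: δ = [1.608e-03, 3.215e-04, 7.234e-04]  ψ = [2, 1, 0]  (obs o_2=3)
t=3: δ = [5.023e-05, 8.931e-05, 2.679e-04]  ψ = [2, 0, 0]  (obs o_3=1)
t=4: δ = [2.791e-05, 1.488e-05, 1.116e-05]  ψ = [2, 2, 2]  (obs o_4=2)
t=5: δ = [8.269e-07, 3.101e-06, 1.163e-06]  ψ = [1, 0, 0]  (obs o_5=0)
backtrack: best end state = 1; path = [0, 2, 0, 2, 0, 1]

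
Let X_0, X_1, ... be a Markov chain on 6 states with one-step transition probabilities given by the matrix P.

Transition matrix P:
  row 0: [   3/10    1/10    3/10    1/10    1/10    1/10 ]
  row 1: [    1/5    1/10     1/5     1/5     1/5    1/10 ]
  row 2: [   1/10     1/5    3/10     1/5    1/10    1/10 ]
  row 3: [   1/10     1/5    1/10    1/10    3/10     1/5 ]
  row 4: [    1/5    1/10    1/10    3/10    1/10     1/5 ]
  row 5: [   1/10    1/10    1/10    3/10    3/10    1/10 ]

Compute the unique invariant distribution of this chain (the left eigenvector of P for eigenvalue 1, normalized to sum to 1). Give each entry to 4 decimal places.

Balance equations π_j = Σ_i π_i·P[i][j]:
  π_0 = 3/10·π_0 + 1/5·π_1 + 1/10·π_2 + 1/10·π_3 + 1/5·π_4 + 1/10·π_5
  π_1 = 1/10·π_0 + 1/10·π_1 + 1/5·π_2 + 1/5·π_3 + 1/10·π_4 + 1/10·π_5
  π_2 = 3/10·π_0 + 1/5·π_1 + 3/10·π_2 + 1/10·π_3 + 1/10·π_4 + 1/10·π_5
  π_3 = 1/10·π_0 + 1/5·π_1 + 1/5·π_2 + 1/10·π_3 + 3/10·π_4 + 3/10·π_5
  π_4 = 1/10·π_0 + 1/5·π_1 + 1/10·π_2 + 3/10·π_3 + 1/10·π_4 + 3/10·π_5
  normalize: π_0 + π_1 + π_2 + π_3 + π_4 + π_5 = 1
Solving the linear system gives exactly π = [3881/23550, 1624/11775, 144/785, 461/2355, 85/471, 3241/23550].

π = [0.1648, 0.1379, 0.1834, 0.1958, 0.1805, 0.1376]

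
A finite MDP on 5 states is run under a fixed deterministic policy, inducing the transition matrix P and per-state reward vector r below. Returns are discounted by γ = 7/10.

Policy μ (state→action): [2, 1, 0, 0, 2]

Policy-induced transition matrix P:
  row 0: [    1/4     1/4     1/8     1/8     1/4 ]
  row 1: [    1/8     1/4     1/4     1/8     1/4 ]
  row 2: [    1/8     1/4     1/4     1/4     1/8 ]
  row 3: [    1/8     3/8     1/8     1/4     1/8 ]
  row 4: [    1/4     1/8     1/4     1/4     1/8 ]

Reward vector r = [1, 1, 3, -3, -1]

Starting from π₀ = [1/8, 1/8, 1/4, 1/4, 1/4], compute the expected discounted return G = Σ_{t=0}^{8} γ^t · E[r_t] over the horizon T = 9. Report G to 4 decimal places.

G = 0.5460

t=0: π = [0.1250, 0.1250, 0.2500, 0.2500, 0.2500], E[r] = 0.0000, γ^t·E[r] = 0.000000, running G = 0.000000
t=1: π = [0.1719, 0.2500, 0.2031, 0.2188, 0.1563], E[r] = 0.2188, γ^t·E[r] = 0.153125, running G = 0.153125
t=2: π = [0.1660, 0.2578, 0.2012, 0.1973, 0.1777], E[r] = 0.2578, γ^t·E[r] = 0.126328, running G = 0.279453
t=3: π = [0.1680, 0.2524, 0.2046, 0.1970, 0.1780], E[r] = 0.2651, γ^t·E[r] = 0.090942, running G = 0.370395
t=4: π = [0.1682, 0.2524, 0.2044, 0.1974, 0.1776], E[r] = 0.2639, γ^t·E[r] = 0.063352, running G = 0.433747
t=5: π = [0.1682, 0.2525, 0.2043, 0.1974, 0.1776], E[r] = 0.2637, γ^t·E[r] = 0.044326, running G = 0.478072
t=6: π = [0.1682, 0.2525, 0.2043, 0.1974, 0.1776], E[r] = 0.2638, γ^t·E[r] = 0.031032, running G = 0.509104
t=7: π = [0.1682, 0.2525, 0.2043, 0.1974, 0.1776], E[r] = 0.2638, γ^t·E[r] = 0.021722, running G = 0.530826
t=8: π = [0.1682, 0.2525, 0.2043, 0.1974, 0.1776], E[r] = 0.2638, γ^t·E[r] = 0.015206, running G = 0.546032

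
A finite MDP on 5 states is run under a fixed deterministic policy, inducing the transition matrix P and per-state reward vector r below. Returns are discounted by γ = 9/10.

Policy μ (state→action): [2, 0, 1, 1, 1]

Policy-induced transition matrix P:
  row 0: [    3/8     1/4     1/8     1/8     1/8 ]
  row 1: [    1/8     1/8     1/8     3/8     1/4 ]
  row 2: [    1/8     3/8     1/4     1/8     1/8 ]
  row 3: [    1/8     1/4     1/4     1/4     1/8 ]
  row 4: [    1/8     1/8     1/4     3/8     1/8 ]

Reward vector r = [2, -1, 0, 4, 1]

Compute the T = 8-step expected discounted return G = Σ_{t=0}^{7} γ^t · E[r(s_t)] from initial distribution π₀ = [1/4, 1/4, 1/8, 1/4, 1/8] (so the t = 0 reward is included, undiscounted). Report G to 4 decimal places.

t=0: π = [0.2500, 0.2500, 0.1250, 0.2500, 0.1250], E[r] = 1.3750, γ^t·E[r] = 1.375000, running G = 1.375000
t=1: π = [0.1875, 0.2188, 0.1875, 0.2500, 0.1563], E[r] = 1.3125, γ^t·E[r] = 1.181250, running G = 2.556250
t=2: π = [0.1719, 0.2266, 0.1992, 0.2500, 0.1523], E[r] = 1.2695, γ^t·E[r] = 1.028320, running G = 3.584570
t=3: π = [0.1680, 0.2275, 0.2002, 0.2510, 0.1533], E[r] = 1.2656, γ^t·E[r] = 0.922641, running G = 4.507211
t=4: π = [0.1670, 0.2274, 0.2006, 0.2516, 0.1534], E[r] = 1.2664, γ^t·E[r] = 0.830857, running G = 5.338068
t=5: π = [0.1667, 0.2275, 0.2007, 0.2517, 0.1534], E[r] = 1.2661, γ^t·E[r] = 0.747627, running G = 6.085695
t=6: π = [0.1667, 0.2275, 0.2007, 0.2517, 0.1534], E[r] = 1.2661, γ^t·E[r] = 0.672832, running G = 6.758527
t=7: π = [0.1667, 0.2275, 0.2007, 0.2517, 0.1534], E[r] = 1.2661, γ^t·E[r] = 0.605548, running G = 7.364075

G = 7.3641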